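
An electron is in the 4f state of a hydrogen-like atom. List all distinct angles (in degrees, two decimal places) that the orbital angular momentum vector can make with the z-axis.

θ ∈ {30.00°, 54.74°, 73.22°, 90.00°, 106.78°, 125.26°, 150.00°}

4f means n = 4, l = 3.
|L| = ℏ√(l(l+1)) = 2√3 ℏ.
cos θ = m_l/√12 for each m_l ∈ {-3, -2, -1, 0, 1, 2, 3}.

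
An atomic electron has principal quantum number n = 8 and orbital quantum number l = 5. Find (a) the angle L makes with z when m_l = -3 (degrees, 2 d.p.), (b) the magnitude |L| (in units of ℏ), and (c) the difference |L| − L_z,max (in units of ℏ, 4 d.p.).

θ(m_l=-3) ≈ 123.21°; |L| = √30 ℏ ≈ 5.477ℏ; |L|−L_z,max ≈ 0.4772ℏ

For m_l = -3: cos θ = -3/√30, θ ≈ 123.21°.
|L| = ℏ√(5·6) = √30 ℏ ≈ 5.477ℏ.
|L| − L_z,max = (√30 − 5)ℏ ≈ 0.4772ℏ.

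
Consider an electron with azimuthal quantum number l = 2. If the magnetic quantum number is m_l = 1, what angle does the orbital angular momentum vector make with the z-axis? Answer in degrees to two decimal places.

|L|² = l(l+1)ℏ² = 6ℏ², so |L| = √6 ℏ.
L_z = m_l ℏ = 1ℏ.
cos θ = L_z/|L| = 1/√6, so θ ≈ 65.91°.

θ ≈ 65.91°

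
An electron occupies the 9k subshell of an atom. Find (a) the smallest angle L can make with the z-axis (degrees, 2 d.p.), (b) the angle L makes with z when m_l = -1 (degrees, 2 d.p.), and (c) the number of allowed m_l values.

θ_min ≈ 20.70°; θ(m_l=-1) ≈ 97.68°; 15 values

9k means n = 9, l = 7.
cos θ_min = 7/√56, so θ_min ≈ 20.70°.
For m_l = -1: cos θ = -1/√56, θ ≈ 97.68°.
There are 2l+1 = 15 values of m_l.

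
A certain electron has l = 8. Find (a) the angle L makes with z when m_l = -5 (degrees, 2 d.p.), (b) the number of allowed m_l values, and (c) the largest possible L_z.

θ(m_l=-5) ≈ 126.10°; 17 values; L_z,max = 8ℏ

For m_l = -5: cos θ = -5/√72, θ ≈ 126.10°.
There are 2l+1 = 17 values of m_l.
L_z,max = lℏ = 8ℏ.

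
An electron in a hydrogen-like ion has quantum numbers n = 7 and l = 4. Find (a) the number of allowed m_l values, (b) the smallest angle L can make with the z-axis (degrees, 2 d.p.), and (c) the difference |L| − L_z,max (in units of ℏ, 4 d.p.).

There are 2l+1 = 9 values of m_l.
cos θ_min = 4/√20, so θ_min ≈ 26.57°.
|L| − L_z,max = (2√5 − 4)ℏ ≈ 0.4721ℏ.

9 values; θ_min ≈ 26.57°; |L|−L_z,max ≈ 0.4721ℏ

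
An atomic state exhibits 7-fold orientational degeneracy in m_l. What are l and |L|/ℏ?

l = 3, |L| = 2√3 ℏ ≈ 3.464ℏ

7 = 2l + 1, so l = (7−1)/2 = 3.
|L| = ℏ√(l(l+1)) = ℏ√(3·4) = 2√3 ℏ.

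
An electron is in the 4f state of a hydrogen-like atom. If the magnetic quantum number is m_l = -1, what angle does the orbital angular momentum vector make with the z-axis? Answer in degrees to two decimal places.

The 4f subshell has l = 3.
|L| = √(l(l+1)) ℏ = 2√3 ℏ.
L_z = m_l ℏ = −1ℏ.
cos θ = L_z/|L| = -1/√12, so θ ≈ 106.78°.

θ ≈ 106.78°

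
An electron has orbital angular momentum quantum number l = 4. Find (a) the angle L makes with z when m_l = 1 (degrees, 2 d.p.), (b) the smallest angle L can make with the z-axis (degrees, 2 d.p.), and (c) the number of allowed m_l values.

For m_l = 1: cos θ = 1/√20, θ ≈ 77.08°.
cos θ_min = 4/√20, so θ_min ≈ 26.57°.
There are 2l+1 = 9 values of m_l.

θ(m_l=1) ≈ 77.08°; θ_min ≈ 26.57°; 9 values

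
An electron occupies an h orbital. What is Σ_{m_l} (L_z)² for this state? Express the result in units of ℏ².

Σ(L_z)² = 110 ℏ²

An h state has l = 5.
m_l ∈ {-5, -4, -3, -2, -1, 0, 1, 2, 3, 4, 5}.
Summing m² from −5 to 5: Σ m_l² = 110.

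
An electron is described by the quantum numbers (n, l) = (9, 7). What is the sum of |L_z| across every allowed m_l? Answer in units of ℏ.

m_l ∈ {-7, -6, -5, -4, -3, -2, -1, 0, 1, 2, 3, 4, 5, 6, 7}.
Σ|m_l| = 2(1+2+…+7) = 56.

Σ|L_z| = 56 ℏ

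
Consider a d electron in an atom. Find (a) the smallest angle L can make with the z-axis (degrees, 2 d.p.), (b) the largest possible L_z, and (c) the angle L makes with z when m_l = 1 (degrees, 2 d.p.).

For a d orbital, l = 2.
cos θ_min = 2/√6, so θ_min ≈ 35.26°.
L_z,max = lℏ = 2ℏ.
For m_l = 1: cos θ = 1/√6, θ ≈ 65.91°.

θ_min ≈ 35.26°; L_z,max = 2ℏ; θ(m_l=1) ≈ 65.91°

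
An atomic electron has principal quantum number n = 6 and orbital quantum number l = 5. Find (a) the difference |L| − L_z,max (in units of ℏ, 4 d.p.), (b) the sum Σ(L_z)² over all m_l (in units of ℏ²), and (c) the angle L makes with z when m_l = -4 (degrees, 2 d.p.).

|L| − L_z,max = (√30 − 5)ℏ ≈ 0.4772ℏ.
Σ m_l² = 110, so Σ(L_z)² = 110 ℏ².
For m_l = -4: cos θ = -4/√30, θ ≈ 136.91°.

|L|−L_z,max ≈ 0.4772ℏ; Σ(L_z)² = 110 ℏ²; θ(m_l=-4) ≈ 136.91°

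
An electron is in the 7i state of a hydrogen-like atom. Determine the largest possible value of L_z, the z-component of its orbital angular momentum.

7i means n = 7, l = 6.
L_z = m_l ℏ with m_l ∈ {−6, …, 6}; the maximum is m_l = 6.

L_z,max = 6ℏ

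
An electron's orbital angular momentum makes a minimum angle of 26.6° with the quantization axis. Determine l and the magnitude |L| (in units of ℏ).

l = 4, |L| = 2√5 ℏ ≈ 4.472ℏ

cos²θ_min = l/(l+1) = 0.7995.
Solving: l = 4.
Then |L| = ℏ√(4·5) = 2√5 ℏ.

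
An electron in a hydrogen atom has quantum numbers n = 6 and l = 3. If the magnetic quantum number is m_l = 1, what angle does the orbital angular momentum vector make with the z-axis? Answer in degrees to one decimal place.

θ ≈ 73.2°

|L|² = l(l+1)ℏ² = 12ℏ², so |L| = 2√3 ℏ.
L_z = m_l ℏ = 1ℏ.
cos θ = L_z/|L| = 1/√12, so θ ≈ 73.2°.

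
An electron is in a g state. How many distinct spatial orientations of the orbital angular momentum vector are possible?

A g state has l = 4.
The number of m_l values is 2l + 1 = 2·4 + 1 = 9.

9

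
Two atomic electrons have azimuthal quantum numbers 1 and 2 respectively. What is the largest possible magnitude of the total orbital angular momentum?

|L_tot|_max = 2√3 ℏ ≈ 3.464ℏ

The total orbital quantum number L ranges from |l₁ − l₂| to l₁ + l₂ in integer steps.
So L can be 1, 2, 3.
The largest magnitude corresponds to L = 3: |L_tot| = ℏ√(3·4) = 2√3 ℏ.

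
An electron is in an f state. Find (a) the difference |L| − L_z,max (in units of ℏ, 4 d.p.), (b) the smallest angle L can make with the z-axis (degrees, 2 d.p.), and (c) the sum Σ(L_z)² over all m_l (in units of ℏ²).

|L|−L_z,max ≈ 0.4641ℏ; θ_min ≈ 30.00°; Σ(L_z)² = 28 ℏ²

An f state has l = 3.
|L| − L_z,max = (2√3 − 3)ℏ ≈ 0.4641ℏ.
cos θ_min = 3/√12, so θ_min ≈ 30.00°.
Σ m_l² = 28, so Σ(L_z)² = 28 ℏ².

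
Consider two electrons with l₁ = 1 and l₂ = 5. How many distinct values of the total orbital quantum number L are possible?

3

L runs from |1 − 5| = 4 to 1 + 5 = 6.
So L can be 4, 5, 6.
That is 3 values.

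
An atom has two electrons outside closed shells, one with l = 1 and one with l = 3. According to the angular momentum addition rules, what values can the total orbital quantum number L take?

The total orbital quantum number L ranges from |l₁ − l₂| to l₁ + l₂ in integer steps.
L ∈ {2, 3, 4}.

L = 2, 3, 4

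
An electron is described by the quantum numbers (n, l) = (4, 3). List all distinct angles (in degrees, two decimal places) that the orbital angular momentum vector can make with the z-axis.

θ ∈ {30.00°, 54.74°, 73.22°, 90.00°, 106.78°, 125.26°, 150.00°}

|L| = √(l(l+1)) ℏ = 2√3 ℏ.
cos θ = m_l/√12 for each m_l ∈ {-3, -2, -1, 0, 1, 2, 3}.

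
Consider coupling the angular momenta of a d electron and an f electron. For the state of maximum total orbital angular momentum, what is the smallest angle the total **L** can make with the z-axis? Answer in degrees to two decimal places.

θ_min ≈ 24.09°

By the triangle rule, |l₁ − l₂| ≤ L ≤ l₁ + l₂.
Allowed values: L = 1, 2, 3, 4, 5.
The maximum is L = 5, with |L_tot| = ℏ√(5·6) = √30 ℏ.
The minimum angle with z is arccos(5/√30) ≈ 24.09°.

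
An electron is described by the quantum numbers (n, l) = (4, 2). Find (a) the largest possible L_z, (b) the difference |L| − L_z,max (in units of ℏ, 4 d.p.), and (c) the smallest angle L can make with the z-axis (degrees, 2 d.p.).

L_z,max = lℏ = 2ℏ.
|L| − L_z,max = (√6 − 2)ℏ ≈ 0.4495ℏ.
cos θ_min = 2/√6, so θ_min ≈ 35.26°.

L_z,max = 2ℏ; |L|−L_z,max ≈ 0.4495ℏ; θ_min ≈ 35.26°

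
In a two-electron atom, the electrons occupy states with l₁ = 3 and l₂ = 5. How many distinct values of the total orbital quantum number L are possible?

7

The total orbital quantum number L ranges from |l₁ − l₂| to l₁ + l₂ in integer steps.
So L can be 2, 3, 4, 5, 6, 7, 8.
That is 7 values.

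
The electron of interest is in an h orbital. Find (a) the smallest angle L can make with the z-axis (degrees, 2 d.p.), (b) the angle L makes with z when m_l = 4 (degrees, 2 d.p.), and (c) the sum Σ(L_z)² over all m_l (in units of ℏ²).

For an h orbital, l = 5.
cos θ_min = 5/√30, so θ_min ≈ 24.09°.
For m_l = 4: cos θ = 4/√30, θ ≈ 43.09°.
Σ m_l² = 110, so Σ(L_z)² = 110 ℏ².

θ_min ≈ 24.09°; θ(m_l=4) ≈ 43.09°; Σ(L_z)² = 110 ℏ²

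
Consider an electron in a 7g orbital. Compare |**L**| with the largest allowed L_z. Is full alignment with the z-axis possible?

No: L_z,max = 4ℏ < |L| = 2√5 ℏ ≈ 4.472ℏ

7g means n = 7, l = 4.
|L| = 2√5 ℏ ≈ 4.4721ℏ, while L_z,max = lℏ = 4ℏ.
Since |L| > L_z,max, the vector can never point exactly along z; the closest it comes is θ_min = arccos(4/√20) ≈ 26.6°.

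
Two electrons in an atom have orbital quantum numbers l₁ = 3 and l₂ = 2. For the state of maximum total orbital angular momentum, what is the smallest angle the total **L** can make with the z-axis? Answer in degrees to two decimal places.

The total orbital quantum number L ranges from |l₁ − l₂| to l₁ + l₂ in integer steps.
So L can be 1, 2, 3, 4, 5.
The maximum is L = 5, with |L_tot| = ℏ√(5·6) = √30 ℏ.
The minimum angle with z is arccos(5/√30) ≈ 24.09°.

θ_min ≈ 24.09°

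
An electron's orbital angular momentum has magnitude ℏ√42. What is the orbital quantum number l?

l = 6

|L| = ℏ√(l(l+1)), so l(l+1) = 42.
Solving: l = 6.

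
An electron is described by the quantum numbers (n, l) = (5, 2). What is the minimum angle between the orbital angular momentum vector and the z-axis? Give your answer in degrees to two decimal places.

θ_min ≈ 35.26°

|L| = ℏ√(l(l+1)) = √6 ℏ.
The smallest angle corresponds to the largest L_z, i.e. m_l = l = 2, giving L_z = 2ℏ.
cos θ_min = 2/√6, so θ_min ≈ 35.26°.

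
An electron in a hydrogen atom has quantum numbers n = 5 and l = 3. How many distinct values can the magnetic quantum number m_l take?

7

The number of m_l values is 2l + 1 = 2·3 + 1 = 7.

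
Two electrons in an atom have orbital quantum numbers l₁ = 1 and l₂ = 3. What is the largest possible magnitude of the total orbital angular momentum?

The total orbital quantum number L ranges from |l₁ − l₂| to l₁ + l₂ in integer steps.
Allowed values: L = 2, 3, 4.
The largest magnitude corresponds to L = 4: |L_tot| = ℏ√(4·5) = 2√5 ℏ.

|L_tot|_max = 2√5 ℏ ≈ 4.472ℏ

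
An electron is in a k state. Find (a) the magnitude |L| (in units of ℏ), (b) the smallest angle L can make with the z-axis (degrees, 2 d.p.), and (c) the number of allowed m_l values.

For a k orbital, l = 7.
|L| = ℏ√(7·8) = 2√14 ℏ ≈ 7.483ℏ.
cos θ_min = 7/√56, so θ_min ≈ 20.70°.
There are 2l+1 = 15 values of m_l.

|L| = 2√14 ℏ ≈ 7.483ℏ; θ_min ≈ 20.70°; 15 values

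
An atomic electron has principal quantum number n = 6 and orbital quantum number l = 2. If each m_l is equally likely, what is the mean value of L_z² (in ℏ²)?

m_l ∈ {-2, -1, 0, 1, 2}.
⟨L_z²⟩ = ℏ²·(Σ m_l²)/(2l+1) = ℏ²·10/5 = 2ℏ².

⟨L_z²⟩ = 2 ℏ²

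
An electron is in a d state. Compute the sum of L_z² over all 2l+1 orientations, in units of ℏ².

For a d orbital, l = 2.
m_l ∈ {-2, -1, 0, 1, 2}.
Σ m_l² = 2·(1 + 4) = 10.

Σ(L_z)² = 10 ℏ²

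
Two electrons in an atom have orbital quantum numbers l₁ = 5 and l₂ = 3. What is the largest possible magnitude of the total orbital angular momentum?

|L_tot|_max = 6√2 ℏ ≈ 8.485ℏ

By the triangle rule, |l₁ − l₂| ≤ L ≤ l₁ + l₂.
Allowed values: L = 2, 3, 4, 5, 6, 7, 8.
The largest magnitude corresponds to L = 8: |L_tot| = ℏ√(8·9) = 6√2 ℏ.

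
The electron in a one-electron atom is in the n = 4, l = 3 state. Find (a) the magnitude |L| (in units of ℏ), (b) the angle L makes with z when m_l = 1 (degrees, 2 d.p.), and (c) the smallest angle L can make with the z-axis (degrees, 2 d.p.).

|L| = 2√3 ℏ ≈ 3.464ℏ; θ(m_l=1) ≈ 73.22°; θ_min ≈ 30.00°

|L| = ℏ√(3·4) = 2√3 ℏ ≈ 3.464ℏ.
For m_l = 1: cos θ = 1/√12, θ ≈ 73.22°.
cos θ_min = 3/√12, so θ_min ≈ 30.00°.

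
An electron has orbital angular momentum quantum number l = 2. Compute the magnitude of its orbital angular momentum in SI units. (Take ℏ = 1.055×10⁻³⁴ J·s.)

|L| = ℏ√(l(l+1)) = ℏ√(2·3) = √6 ℏ
Numerically, |L| = 2.449 × (1.055×10⁻³⁴ J·s) = 2.584×10⁻³⁴ J·s.

|L| = 2.584×10⁻³⁴ J·s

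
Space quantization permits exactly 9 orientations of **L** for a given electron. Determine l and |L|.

l = 4, |L| = 2√5 ℏ ≈ 4.472ℏ

9 = 2l + 1, so l = (9−1)/2 = 4.
|L| = ℏ√(l(l+1)) = ℏ√(4·5) = 2√5 ℏ.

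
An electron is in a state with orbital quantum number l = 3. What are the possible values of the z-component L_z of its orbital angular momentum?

L_z = m_l ℏ with m_l ranging from −l to +l in integer steps.
For l = 3: m_l ∈ {-3, -2, -1, 0, 1, 2, 3}.

L_z ∈ {−3ℏ, −2ℏ, −ℏ, 0, ℏ, 2ℏ, 3ℏ}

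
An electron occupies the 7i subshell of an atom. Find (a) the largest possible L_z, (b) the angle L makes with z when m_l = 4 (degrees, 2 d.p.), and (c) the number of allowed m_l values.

7i means n = 7, l = 6.
L_z,max = lℏ = 6ℏ.
For m_l = 4: cos θ = 4/√42, θ ≈ 51.89°.
There are 2l+1 = 13 values of m_l.

L_z,max = 6ℏ; θ(m_l=4) ≈ 51.89°; 13 values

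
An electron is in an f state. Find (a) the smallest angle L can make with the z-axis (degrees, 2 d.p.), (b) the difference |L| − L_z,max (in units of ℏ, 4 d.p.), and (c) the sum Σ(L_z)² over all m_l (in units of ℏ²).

For an f orbital, l = 3.
cos θ_min = 3/√12, so θ_min ≈ 30.00°.
|L| − L_z,max = (2√3 − 3)ℏ ≈ 0.4641ℏ.
Σ m_l² = 28, so Σ(L_z)² = 28 ℏ².

θ_min ≈ 30.00°; |L|−L_z,max ≈ 0.4641ℏ; Σ(L_z)² = 28 ℏ²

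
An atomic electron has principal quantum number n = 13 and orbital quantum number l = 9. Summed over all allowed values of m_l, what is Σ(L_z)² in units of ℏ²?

m_l runs from −9 to 9, i.e. {-9, -8, -7, -6, -5, -4, -3, -2, -1, 0, 1, 2, 3, 4, 5, 6, 7, 8, 9}.
Summing m² from −9 to 9: Σ m_l² = 570.

Σ(L_z)² = 570 ℏ²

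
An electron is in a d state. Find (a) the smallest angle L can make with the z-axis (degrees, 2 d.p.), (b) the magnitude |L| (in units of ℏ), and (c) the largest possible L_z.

A d state has l = 2.
cos θ_min = 2/√6, so θ_min ≈ 35.26°.
|L| = ℏ√(2·3) = √6 ℏ ≈ 2.449ℏ.
L_z,max = lℏ = 2ℏ.

θ_min ≈ 35.26°; |L| = √6 ℏ ≈ 2.449ℏ; L_z,max = 2ℏ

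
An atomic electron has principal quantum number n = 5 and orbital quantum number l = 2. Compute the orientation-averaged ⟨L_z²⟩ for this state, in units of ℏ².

⟨L_z²⟩ = 2 ℏ²

m_l ∈ {-2, -1, 0, 1, 2}.
⟨L_z²⟩ = ℏ²·l(l+1)/3 = 2ℏ².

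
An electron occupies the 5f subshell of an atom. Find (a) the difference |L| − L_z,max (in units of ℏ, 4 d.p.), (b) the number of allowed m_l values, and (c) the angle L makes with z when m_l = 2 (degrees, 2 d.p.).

|L|−L_z,max ≈ 0.4641ℏ; 7 values; θ(m_l=2) ≈ 54.74°

For 5f, l = 3.
|L| − L_z,max = (2√3 − 3)ℏ ≈ 0.4641ℏ.
There are 2l+1 = 7 values of m_l.
For m_l = 2: cos θ = 2/√12, θ ≈ 54.74°.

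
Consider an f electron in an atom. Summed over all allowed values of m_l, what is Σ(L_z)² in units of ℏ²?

F corresponds to l = 3.
m_l ∈ {-3, -2, -1, 0, 1, 2, 3}.
Summing m² from −3 to 3: Σ m_l² = 28.

Σ(L_z)² = 28 ℏ²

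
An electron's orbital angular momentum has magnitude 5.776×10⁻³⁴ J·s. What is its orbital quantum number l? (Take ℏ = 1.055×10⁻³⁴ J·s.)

l = 5

|L|/ℏ = (5.776×10⁻³⁴)/(1.055×10⁻³⁴) ≈ 5.475.
Set l(l+1) = 29.97; the integer solution is l = 5.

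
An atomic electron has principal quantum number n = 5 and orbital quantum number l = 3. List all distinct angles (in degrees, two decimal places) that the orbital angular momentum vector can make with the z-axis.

|L| = √(l(l+1)) ℏ = 2√3 ℏ.
cos θ = m_l/√12 for each m_l ∈ {-3, -2, -1, 0, 1, 2, 3}.

θ ∈ {30.00°, 54.74°, 73.22°, 90.00°, 106.78°, 125.26°, 150.00°}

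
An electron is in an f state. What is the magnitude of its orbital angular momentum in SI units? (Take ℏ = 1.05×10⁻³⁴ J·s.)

For an f orbital, l = 3.
|L| = ℏ√(l(l+1)) = ℏ√(3·4) = 2√3 ℏ
Numerically, |L| = 3.464 × (1.05×10⁻³⁴ J·s) = 3.64×10⁻³⁴ J·s.

|L| = 3.64×10⁻³⁴ J·s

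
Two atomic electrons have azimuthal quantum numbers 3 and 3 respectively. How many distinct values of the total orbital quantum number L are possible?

7

L runs from |3 − 3| = 0 to 3 + 3 = 6.
L ∈ {0, 1, 2, 3, 4, 5, 6}.
That is 7 values.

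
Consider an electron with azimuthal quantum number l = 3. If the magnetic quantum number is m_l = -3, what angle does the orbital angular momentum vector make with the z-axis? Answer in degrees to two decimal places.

θ ≈ 150.00°

|L|² = l(l+1)ℏ² = 12ℏ², so |L| = 2√3 ℏ.
L_z = m_l ℏ = −3ℏ.
cos θ = L_z/|L| = -3/√12, so θ ≈ 150.00°.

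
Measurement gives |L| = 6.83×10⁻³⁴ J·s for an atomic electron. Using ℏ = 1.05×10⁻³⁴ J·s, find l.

In units of ℏ, |L| ≈ 6.505.
(|L|/ℏ)² = l(l+1) ≈ 42.31 ⇒ l = 6.

l = 6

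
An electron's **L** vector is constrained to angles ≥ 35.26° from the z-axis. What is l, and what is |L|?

At minimum angle, m_l = l, so cos θ = l/√(l(l+1)); cos²θ = l/(l+1) = 0.6667.
Thus l = 0.6667/(1 − 0.6667) ≈ 2.
Then |L| = ℏ√(2·3) = √6 ℏ.

l = 2, |L| = √6 ℏ ≈ 2.449ℏ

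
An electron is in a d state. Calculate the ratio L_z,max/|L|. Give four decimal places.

A d state has l = 2.
|L| = √6 ℏ ≈ 2.4495ℏ, while L_z,max = lℏ = 2ℏ.
L_z,max/|L| = 2/√6 = 0.8165.

L_z,max/|L| = 0.8165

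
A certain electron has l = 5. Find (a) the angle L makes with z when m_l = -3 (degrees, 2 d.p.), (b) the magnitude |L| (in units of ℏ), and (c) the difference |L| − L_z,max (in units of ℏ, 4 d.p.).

For m_l = -3: cos θ = -3/√30, θ ≈ 123.21°.
|L| = ℏ√(5·6) = √30 ℏ ≈ 5.477ℏ.
|L| − L_z,max = (√30 − 5)ℏ ≈ 0.4772ℏ.

θ(m_l=-3) ≈ 123.21°; |L| = √30 ℏ ≈ 5.477ℏ; |L|−L_z,max ≈ 0.4772ℏ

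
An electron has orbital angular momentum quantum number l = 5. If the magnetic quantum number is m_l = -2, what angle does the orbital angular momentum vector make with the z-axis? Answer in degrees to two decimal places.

|L| = ℏ√(l(l+1)) = √30 ℏ.
L_z = m_l ℏ = −2ℏ.
cos θ = L_z/|L| = -2/√30, so θ ≈ 111.42°.

θ ≈ 111.42°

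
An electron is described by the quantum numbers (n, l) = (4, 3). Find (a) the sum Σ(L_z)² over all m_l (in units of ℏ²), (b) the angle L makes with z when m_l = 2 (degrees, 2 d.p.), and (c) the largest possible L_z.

Σ m_l² = 28, so Σ(L_z)² = 28 ℏ².
For m_l = 2: cos θ = 2/√12, θ ≈ 54.74°.
L_z,max = lℏ = 3ℏ.

Σ(L_z)² = 28 ℏ²; θ(m_l=2) ≈ 54.74°; L_z,max = 3ℏ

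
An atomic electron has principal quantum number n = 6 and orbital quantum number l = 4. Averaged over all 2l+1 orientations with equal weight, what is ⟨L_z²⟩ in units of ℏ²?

m_l ∈ {-4, -3, -2, -1, 0, 1, 2, 3, 4}.
⟨L_z²⟩ = ℏ²·(Σ m_l²)/(2l+1) = ℏ²·60/9 = 6.667ℏ².

⟨L_z²⟩ = 6.667 ℏ²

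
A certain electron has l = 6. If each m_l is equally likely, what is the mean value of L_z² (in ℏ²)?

m_l runs from −6 to 6, i.e. {-6, -5, -4, -3, -2, -1, 0, 1, 2, 3, 4, 5, 6}.
⟨L_z²⟩ = ℏ²·(Σ m_l²)/(2l+1) = ℏ²·182/13 = 14ℏ².

⟨L_z²⟩ = 14 ℏ²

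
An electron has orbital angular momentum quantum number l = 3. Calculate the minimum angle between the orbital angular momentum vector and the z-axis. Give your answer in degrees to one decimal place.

|L| = √(l(l+1)) ℏ = 2√3 ℏ.
The smallest angle corresponds to the largest L_z, i.e. m_l = l = 3, giving L_z = 3ℏ.
cos θ_min = 3/√12, so θ_min ≈ 30.0°.

θ_min ≈ 30.0°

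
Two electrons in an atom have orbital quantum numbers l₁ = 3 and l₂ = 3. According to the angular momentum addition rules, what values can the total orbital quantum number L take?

L = 0, 1, 2, 3, 4, 5, 6

The total orbital quantum number L ranges from |l₁ − l₂| to l₁ + l₂ in integer steps.
L ∈ {0, 1, 2, 3, 4, 5, 6}.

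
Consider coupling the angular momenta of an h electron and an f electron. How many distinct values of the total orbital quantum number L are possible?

Angular momentum addition gives L = |l₁ − l₂|, …, l₁ + l₂.
So L can be 2, 3, 4, 5, 6, 7, 8.
That is 7 values.

7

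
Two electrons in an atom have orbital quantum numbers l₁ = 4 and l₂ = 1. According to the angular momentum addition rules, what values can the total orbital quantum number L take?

L runs from |4 − 1| = 3 to 4 + 1 = 5.
L ∈ {3, 4, 5}.

L = 3, 4, 5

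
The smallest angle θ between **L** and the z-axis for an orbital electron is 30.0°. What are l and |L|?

l = 3, |L| = 2√3 ℏ ≈ 3.464ℏ

cos θ_min = l/√(l(l+1)) = √(l/(l+1)), so l/(l+1) = cos²(30.0°) = 0.7500.
Solving: l = 3.
Then |L| = ℏ√(3·4) = 2√3 ℏ.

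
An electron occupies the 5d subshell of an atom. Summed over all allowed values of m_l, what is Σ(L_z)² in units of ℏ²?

The 5d subshell has l = 2.
m_l runs from −2 to 2, i.e. {-2, -1, 0, 1, 2}.
Σ m_l² = l(l+1)(2l+1)/3 = 2·3·5/3 = 10.

Σ(L_z)² = 10 ℏ²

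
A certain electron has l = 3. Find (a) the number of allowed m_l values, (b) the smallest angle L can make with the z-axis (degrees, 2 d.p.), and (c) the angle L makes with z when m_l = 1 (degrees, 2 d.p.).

There are 2l+1 = 7 values of m_l.
cos θ_min = 3/√12, so θ_min ≈ 30.00°.
For m_l = 1: cos θ = 1/√12, θ ≈ 73.22°.

7 values; θ_min ≈ 30.00°; θ(m_l=1) ≈ 73.22°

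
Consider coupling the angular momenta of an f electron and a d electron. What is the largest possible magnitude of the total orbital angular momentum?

|L_tot|_max = √30 ℏ ≈ 5.477ℏ

By the triangle rule, |l₁ − l₂| ≤ L ≤ l₁ + l₂.
So L can be 1, 2, 3, 4, 5.
The largest magnitude corresponds to L = 5: |L_tot| = ℏ√(5·6) = √30 ℏ.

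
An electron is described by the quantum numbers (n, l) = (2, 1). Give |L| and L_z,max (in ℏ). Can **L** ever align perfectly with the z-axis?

No: L_z,max = 1ℏ < |L| = √2 ℏ ≈ 1.414ℏ

|L| = √2 ℏ ≈ 1.4142ℏ, while L_z,max = lℏ = 1ℏ.
Since |L| > L_z,max, the vector can never point exactly along z; the closest it comes is θ_min = arccos(1/√2) ≈ 45.0°.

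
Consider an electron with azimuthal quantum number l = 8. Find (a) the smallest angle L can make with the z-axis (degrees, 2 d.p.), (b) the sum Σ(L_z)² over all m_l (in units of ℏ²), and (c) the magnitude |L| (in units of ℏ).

cos θ_min = 8/√72, so θ_min ≈ 19.47°.
Σ m_l² = 408, so Σ(L_z)² = 408 ℏ².
|L| = ℏ√(8·9) = 6√2 ℏ ≈ 8.485ℏ.

θ_min ≈ 19.47°; Σ(L_z)² = 408 ℏ²; |L| = 6√2 ℏ ≈ 8.485ℏ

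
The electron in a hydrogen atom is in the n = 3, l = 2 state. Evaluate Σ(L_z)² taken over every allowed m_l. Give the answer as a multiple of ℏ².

Σ(L_z)² = 10 ℏ²

The allowed m_l values are -2, -1, 0, 1, 2.
Summing m² from −2 to 2: Σ m_l² = 10.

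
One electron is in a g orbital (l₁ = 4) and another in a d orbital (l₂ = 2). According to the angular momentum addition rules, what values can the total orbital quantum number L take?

The total orbital quantum number L ranges from |l₁ − l₂| to l₁ + l₂ in integer steps.
Allowed values: L = 2, 3, 4, 5, 6.

L = 2, 3, 4, 5, 6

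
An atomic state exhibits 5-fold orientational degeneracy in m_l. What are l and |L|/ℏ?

l = 2, |L| = √6 ℏ ≈ 2.449ℏ

Since there are 2l+1 = 5 values of m_l, l = 2.
|L| = ℏ√(l(l+1)) = ℏ√(2·3) = √6 ℏ.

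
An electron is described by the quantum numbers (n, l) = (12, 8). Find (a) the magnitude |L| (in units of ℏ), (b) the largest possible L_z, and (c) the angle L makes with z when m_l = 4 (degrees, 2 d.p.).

|L| = ℏ√(8·9) = 6√2 ℏ ≈ 8.485ℏ.
L_z,max = lℏ = 8ℏ.
For m_l = 4: cos θ = 4/√72, θ ≈ 61.87°.

|L| = 6√2 ℏ ≈ 8.485ℏ; L_z,max = 8ℏ; θ(m_l=4) ≈ 61.87°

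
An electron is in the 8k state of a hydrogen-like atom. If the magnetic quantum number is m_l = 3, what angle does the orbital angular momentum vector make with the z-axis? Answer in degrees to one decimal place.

θ ≈ 66.4°

8k means n = 8, l = 7.
|L| = ℏ√(l(l+1)) = 2√14 ℏ.
L_z = m_l ℏ = 3ℏ.
cos θ = L_z/|L| = 3/√56, so θ ≈ 66.4°.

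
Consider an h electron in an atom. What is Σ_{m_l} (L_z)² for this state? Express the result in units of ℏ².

Σ(L_z)² = 110 ℏ²

An h state has l = 5.
m_l runs from −5 to 5, i.e. {-5, -4, -3, -2, -1, 0, 1, 2, 3, 4, 5}.
Σ m_l² = 2·(1 + 4 + 9 + 16 + 25) = 110.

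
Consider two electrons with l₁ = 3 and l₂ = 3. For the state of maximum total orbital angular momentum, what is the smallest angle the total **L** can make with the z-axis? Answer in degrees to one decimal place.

Angular momentum addition gives L = |l₁ − l₂|, …, l₁ + l₂.
L ∈ {0, 1, 2, 3, 4, 5, 6}.
The maximum is L = 6, with |L_tot| = ℏ√(6·7) = √42 ℏ.
The minimum angle with z is arccos(6/√42) ≈ 22.2°.

θ_min ≈ 22.2°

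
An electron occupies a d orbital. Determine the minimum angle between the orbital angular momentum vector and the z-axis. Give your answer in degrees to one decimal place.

A d state has l = 2.
|L|² = l(l+1)ℏ² = 6ℏ², so |L| = √6 ℏ.
The smallest angle corresponds to the largest L_z, i.e. m_l = l = 2, giving L_z = 2ℏ.
cos θ_min = 2/√6, so θ_min ≈ 35.3°.

θ_min ≈ 35.3°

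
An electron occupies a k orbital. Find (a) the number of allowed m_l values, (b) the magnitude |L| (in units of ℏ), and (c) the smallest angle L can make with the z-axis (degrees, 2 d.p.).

15 values; |L| = 2√14 ℏ ≈ 7.483ℏ; θ_min ≈ 20.70°

K corresponds to l = 7.
There are 2l+1 = 15 values of m_l.
|L| = ℏ√(7·8) = 2√14 ℏ ≈ 7.483ℏ.
cos θ_min = 7/√56, so θ_min ≈ 20.70°.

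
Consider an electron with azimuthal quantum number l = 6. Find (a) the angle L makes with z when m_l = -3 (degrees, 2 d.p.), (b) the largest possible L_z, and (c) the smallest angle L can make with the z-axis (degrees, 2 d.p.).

For m_l = -3: cos θ = -3/√42, θ ≈ 117.58°.
L_z,max = lℏ = 6ℏ.
cos θ_min = 6/√42, so θ_min ≈ 22.21°.

θ(m_l=-3) ≈ 117.58°; L_z,max = 6ℏ; θ_min ≈ 22.21°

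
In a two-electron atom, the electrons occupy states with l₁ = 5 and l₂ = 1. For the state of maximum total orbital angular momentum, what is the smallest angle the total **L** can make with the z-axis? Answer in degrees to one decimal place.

L runs from |5 − 1| = 4 to 5 + 1 = 6.
Allowed values: L = 4, 5, 6.
The maximum is L = 6, with |L_tot| = ℏ√(6·7) = √42 ℏ.
The minimum angle with z is arccos(6/√42) ≈ 22.2°.

θ_min ≈ 22.2°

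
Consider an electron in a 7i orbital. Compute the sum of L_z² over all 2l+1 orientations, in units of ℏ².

Σ(L_z)² = 182 ℏ²

7i means n = 7, l = 6.
m_l runs from −6 to 6, i.e. {-6, -5, -4, -3, -2, -1, 0, 1, 2, 3, 4, 5, 6}.
Σ m_l² = l(l+1)(2l+1)/3 = 6·7·13/3 = 182.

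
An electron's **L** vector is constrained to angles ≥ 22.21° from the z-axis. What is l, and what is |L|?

cos²θ_min = l/(l+1) = 0.8571.
Solving: l = 6.
Then |L| = ℏ√(6·7) = √42 ℏ.

l = 6, |L| = √42 ℏ ≈ 6.481ℏ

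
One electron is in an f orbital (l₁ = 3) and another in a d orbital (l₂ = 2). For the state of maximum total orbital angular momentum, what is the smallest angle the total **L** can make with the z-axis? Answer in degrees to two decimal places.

By the triangle rule, |l₁ − l₂| ≤ L ≤ l₁ + l₂.
Allowed values: L = 1, 2, 3, 4, 5.
The maximum is L = 5, with |L_tot| = ℏ√(5·6) = √30 ℏ.
The minimum angle with z is arccos(5/√30) ≈ 24.09°.

θ_min ≈ 24.09°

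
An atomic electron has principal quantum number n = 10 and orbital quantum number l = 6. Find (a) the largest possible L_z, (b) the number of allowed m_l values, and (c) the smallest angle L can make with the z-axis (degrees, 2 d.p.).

L_z,max = 6ℏ; 13 values; θ_min ≈ 22.21°

L_z,max = lℏ = 6ℏ.
There are 2l+1 = 13 values of m_l.
cos θ_min = 6/√42, so θ_min ≈ 22.21°.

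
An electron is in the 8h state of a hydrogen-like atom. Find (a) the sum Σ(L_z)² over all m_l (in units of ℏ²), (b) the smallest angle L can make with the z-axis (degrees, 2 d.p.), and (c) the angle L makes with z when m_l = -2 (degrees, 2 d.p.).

For 8h, l = 5.
Σ m_l² = 110, so Σ(L_z)² = 110 ℏ².
cos θ_min = 5/√30, so θ_min ≈ 24.09°.
For m_l = -2: cos θ = -2/√30, θ ≈ 111.42°.

Σ(L_z)² = 110 ℏ²; θ_min ≈ 24.09°; θ(m_l=-2) ≈ 111.42°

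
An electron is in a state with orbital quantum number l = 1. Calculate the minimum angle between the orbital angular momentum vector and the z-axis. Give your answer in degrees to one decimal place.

θ_min ≈ 45.0°

|L| = ℏ√(l(l+1)) = √2 ℏ.
The smallest angle corresponds to the largest L_z, i.e. m_l = l = 1, giving L_z = 1ℏ.
cos θ_min = 1/√2, so θ_min ≈ 45.0°.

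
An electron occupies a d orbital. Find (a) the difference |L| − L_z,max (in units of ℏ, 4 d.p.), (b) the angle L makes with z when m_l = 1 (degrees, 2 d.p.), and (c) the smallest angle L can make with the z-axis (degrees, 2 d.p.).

The letter d corresponds to l = 2.
|L| − L_z,max = (√6 − 2)ℏ ≈ 0.4495ℏ.
For m_l = 1: cos θ = 1/√6, θ ≈ 65.91°.
cos θ_min = 2/√6, so θ_min ≈ 35.26°.

|L|−L_z,max ≈ 0.4495ℏ; θ(m_l=1) ≈ 65.91°; θ_min ≈ 35.26°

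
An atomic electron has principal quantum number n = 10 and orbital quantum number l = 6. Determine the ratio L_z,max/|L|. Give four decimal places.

|L| = √42 ℏ ≈ 6.4807ℏ, while L_z,max = lℏ = 6ℏ.
L_z,max/|L| = 6/√42 = 0.9258.

L_z,max/|L| = 0.9258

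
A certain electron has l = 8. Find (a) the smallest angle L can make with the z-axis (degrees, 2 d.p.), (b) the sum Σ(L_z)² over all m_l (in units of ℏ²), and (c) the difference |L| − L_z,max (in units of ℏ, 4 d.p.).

cos θ_min = 8/√72, so θ_min ≈ 19.47°.
Σ m_l² = 408, so Σ(L_z)² = 408 ℏ².
|L| − L_z,max = (6√2 − 8)ℏ ≈ 0.4853ℏ.

θ_min ≈ 19.47°; Σ(L_z)² = 408 ℏ²; |L|−L_z,max ≈ 0.4853ℏ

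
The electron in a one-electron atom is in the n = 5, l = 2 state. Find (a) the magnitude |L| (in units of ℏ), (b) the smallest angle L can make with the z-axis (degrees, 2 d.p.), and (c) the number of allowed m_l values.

|L| = √6 ℏ ≈ 2.449ℏ; θ_min ≈ 35.26°; 5 values

|L| = ℏ√(2·3) = √6 ℏ ≈ 2.449ℏ.
cos θ_min = 2/√6, so θ_min ≈ 35.26°.
There are 2l+1 = 5 values of m_l.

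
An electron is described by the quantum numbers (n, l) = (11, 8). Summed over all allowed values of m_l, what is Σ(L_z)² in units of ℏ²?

m_l ∈ {-8, -7, -6, -5, -4, -3, -2, -1, 0, 1, 2, 3, 4, 5, 6, 7, 8}.
Σ m_l² = l(l+1)(2l+1)/3 = 8·9·17/3 = 408.

Σ(L_z)² = 408 ℏ²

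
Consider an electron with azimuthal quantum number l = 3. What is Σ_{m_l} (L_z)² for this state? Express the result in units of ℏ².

Σ(L_z)² = 28 ℏ²

The allowed m_l values are -3, -2, -1, 0, 1, 2, 3.
Summing m² from −3 to 3: Σ m_l² = 28.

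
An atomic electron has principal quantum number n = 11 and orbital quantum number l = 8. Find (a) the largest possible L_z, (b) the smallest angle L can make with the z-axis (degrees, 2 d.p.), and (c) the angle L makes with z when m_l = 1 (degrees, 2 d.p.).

L_z,max = 8ℏ; θ_min ≈ 19.47°; θ(m_l=1) ≈ 83.23°

L_z,max = lℏ = 8ℏ.
cos θ_min = 8/√72, so θ_min ≈ 19.47°.
For m_l = 1: cos θ = 1/√72, θ ≈ 83.23°.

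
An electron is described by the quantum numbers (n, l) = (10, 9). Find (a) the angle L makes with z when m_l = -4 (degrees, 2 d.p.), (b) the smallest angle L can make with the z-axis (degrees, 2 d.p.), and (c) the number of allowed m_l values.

θ(m_l=-4) ≈ 114.94°; θ_min ≈ 18.43°; 19 values

For m_l = -4: cos θ = -4/√90, θ ≈ 114.94°.
cos θ_min = 9/√90, so θ_min ≈ 18.43°.
There are 2l+1 = 19 values of m_l.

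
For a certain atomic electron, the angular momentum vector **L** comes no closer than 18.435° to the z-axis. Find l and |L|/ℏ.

At minimum angle, m_l = l, so cos θ = l/√(l(l+1)); cos²θ = l/(l+1) = 0.9000.
Solving: l = 9.
Then |L| = ℏ√(9·10) = 3√10 ℏ.

l = 9, |L| = 3√10 ℏ ≈ 9.487ℏ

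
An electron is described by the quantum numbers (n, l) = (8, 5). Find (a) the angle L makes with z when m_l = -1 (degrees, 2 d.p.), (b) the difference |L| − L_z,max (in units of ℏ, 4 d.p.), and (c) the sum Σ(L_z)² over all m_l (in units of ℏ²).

θ(m_l=-1) ≈ 100.52°; |L|−L_z,max ≈ 0.4772ℏ; Σ(L_z)² = 110 ℏ²

For m_l = -1: cos θ = -1/√30, θ ≈ 100.52°.
|L| − L_z,max = (√30 − 5)ℏ ≈ 0.4772ℏ.
Σ m_l² = 110, so Σ(L_z)² = 110 ℏ².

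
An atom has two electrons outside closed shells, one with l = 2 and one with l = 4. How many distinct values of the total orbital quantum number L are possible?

5

The total orbital quantum number L ranges from |l₁ − l₂| to l₁ + l₂ in integer steps.
So L can be 2, 3, 4, 5, 6.
That is 5 values.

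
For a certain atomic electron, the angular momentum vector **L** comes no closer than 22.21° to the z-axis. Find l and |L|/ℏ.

At minimum angle, m_l = l, so cos θ = l/√(l(l+1)); cos²θ = l/(l+1) = 0.8571.
l = cos²θ/sin²θ ≈ 6.
Then |L| = ℏ√(6·7) = √42 ℏ.

l = 6, |L| = √42 ℏ ≈ 6.481ℏ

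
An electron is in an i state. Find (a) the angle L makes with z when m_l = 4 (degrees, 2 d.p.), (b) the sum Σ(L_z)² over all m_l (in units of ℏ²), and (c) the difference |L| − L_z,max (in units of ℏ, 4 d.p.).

The letter i corresponds to l = 6.
For m_l = 4: cos θ = 4/√42, θ ≈ 51.89°.
Σ m_l² = 182, so Σ(L_z)² = 182 ℏ².
|L| − L_z,max = (√42 − 6)ℏ ≈ 0.4807ℏ.

θ(m_l=4) ≈ 51.89°; Σ(L_z)² = 182 ℏ²; |L|−L_z,max ≈ 0.4807ℏ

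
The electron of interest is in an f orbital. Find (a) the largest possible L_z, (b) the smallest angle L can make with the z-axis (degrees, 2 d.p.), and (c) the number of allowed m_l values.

For an f orbital, l = 3.
L_z,max = lℏ = 3ℏ.
cos θ_min = 3/√12, so θ_min ≈ 30.00°.
There are 2l+1 = 7 values of m_l.

L_z,max = 3ℏ; θ_min ≈ 30.00°; 7 values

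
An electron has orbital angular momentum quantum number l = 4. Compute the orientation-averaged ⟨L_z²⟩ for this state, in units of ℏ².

⟨L_z²⟩ = 6.667 ℏ²

m_l runs from −4 to 4, i.e. {-4, -3, -2, -1, 0, 1, 2, 3, 4}.
⟨L_z²⟩ = ℏ²·(Σ m_l²)/(2l+1) = ℏ²·60/9 = 6.667ℏ².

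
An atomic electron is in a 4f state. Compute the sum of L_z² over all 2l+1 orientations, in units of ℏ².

The 4f subshell has l = 3.
m_l runs from −3 to 3, i.e. {-3, -2, -1, 0, 1, 2, 3}.
Σ m_l² = l(l+1)(2l+1)/3 = 3·4·7/3 = 28.

Σ(L_z)² = 28 ℏ²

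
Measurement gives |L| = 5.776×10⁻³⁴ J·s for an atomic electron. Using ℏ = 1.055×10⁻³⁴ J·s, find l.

l = 5

Dividing by ℏ: |L|/ℏ ≈ 5.475.
(|L|/ℏ)² = l(l+1) ≈ 29.97 ⇒ l = 5.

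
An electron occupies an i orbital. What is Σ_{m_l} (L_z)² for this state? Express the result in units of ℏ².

Σ(L_z)² = 182 ℏ²

An i state has l = 6.
m_l runs from −6 to 6, i.e. {-6, -5, -4, -3, -2, -1, 0, 1, 2, 3, 4, 5, 6}.
Σ m_l² = 2·(1 + 4 + 9 + 16 + 25 + 36) = 182.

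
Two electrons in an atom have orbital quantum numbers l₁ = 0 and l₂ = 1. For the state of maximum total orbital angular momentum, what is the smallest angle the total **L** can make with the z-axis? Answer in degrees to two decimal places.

The total orbital quantum number L ranges from |l₁ − l₂| to l₁ + l₂ in integer steps.
L ∈ {1}.
The maximum is L = 1, with |L_tot| = ℏ√(1·2) = √2 ℏ.
The minimum angle with z is arccos(1/√2) ≈ 45.00°.

θ_min ≈ 45.00°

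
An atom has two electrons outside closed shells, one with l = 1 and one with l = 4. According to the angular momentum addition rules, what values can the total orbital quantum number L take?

L = 3, 4, 5

By the triangle rule, |l₁ − l₂| ≤ L ≤ l₁ + l₂.
Allowed values: L = 3, 4, 5.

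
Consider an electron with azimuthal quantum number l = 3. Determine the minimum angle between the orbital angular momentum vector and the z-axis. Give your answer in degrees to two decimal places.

|L| = √(l(l+1)) ℏ = 2√3 ℏ.
The smallest angle corresponds to the largest L_z, i.e. m_l = l = 3, giving L_z = 3ℏ.
cos θ_min = 3/√12, so θ_min ≈ 30.00°.

θ_min ≈ 30.00°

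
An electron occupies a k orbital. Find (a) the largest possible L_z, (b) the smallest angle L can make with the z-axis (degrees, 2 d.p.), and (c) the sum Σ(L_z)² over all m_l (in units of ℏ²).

L_z,max = 7ℏ; θ_min ≈ 20.70°; Σ(L_z)² = 280 ℏ²

For a k orbital, l = 7.
L_z,max = lℏ = 7ℏ.
cos θ_min = 7/√56, so θ_min ≈ 20.70°.
Σ m_l² = 280, so Σ(L_z)² = 280 ℏ².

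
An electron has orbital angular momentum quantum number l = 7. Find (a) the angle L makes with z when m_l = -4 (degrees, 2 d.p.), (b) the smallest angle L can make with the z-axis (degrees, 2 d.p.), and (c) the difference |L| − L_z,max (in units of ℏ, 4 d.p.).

For m_l = -4: cos θ = -4/√56, θ ≈ 122.31°.
cos θ_min = 7/√56, so θ_min ≈ 20.70°.
|L| − L_z,max = (2√14 − 7)ℏ ≈ 0.4833ℏ.

θ(m_l=-4) ≈ 122.31°; θ_min ≈ 20.70°; |L|−L_z,max ≈ 0.4833ℏ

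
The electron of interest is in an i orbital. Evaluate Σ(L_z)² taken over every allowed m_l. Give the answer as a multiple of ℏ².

An i state has l = 6.
The allowed m_l values are -6, -5, -4, -3, -2, -1, 0, 1, 2, 3, 4, 5, 6.
Σ m_l² = l(l+1)(2l+1)/3 = 6·7·13/3 = 182.

Σ(L_z)² = 182 ℏ²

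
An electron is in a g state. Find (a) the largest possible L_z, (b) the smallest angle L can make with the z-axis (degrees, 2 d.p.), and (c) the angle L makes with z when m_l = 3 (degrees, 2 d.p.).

L_z,max = 4ℏ; θ_min ≈ 26.57°; θ(m_l=3) ≈ 47.87°

The letter g corresponds to l = 4.
L_z,max = lℏ = 4ℏ.
cos θ_min = 4/√20, so θ_min ≈ 26.57°.
For m_l = 3: cos θ = 3/√20, θ ≈ 47.87°.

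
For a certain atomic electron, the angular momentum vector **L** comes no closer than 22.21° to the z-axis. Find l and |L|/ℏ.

At minimum angle, m_l = l, so cos θ = l/√(l(l+1)); cos²θ = l/(l+1) = 0.8571.
Solving: l = 6.
Then |L| = ℏ√(6·7) = √42 ℏ.

l = 6, |L| = √42 ℏ ≈ 6.481ℏ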